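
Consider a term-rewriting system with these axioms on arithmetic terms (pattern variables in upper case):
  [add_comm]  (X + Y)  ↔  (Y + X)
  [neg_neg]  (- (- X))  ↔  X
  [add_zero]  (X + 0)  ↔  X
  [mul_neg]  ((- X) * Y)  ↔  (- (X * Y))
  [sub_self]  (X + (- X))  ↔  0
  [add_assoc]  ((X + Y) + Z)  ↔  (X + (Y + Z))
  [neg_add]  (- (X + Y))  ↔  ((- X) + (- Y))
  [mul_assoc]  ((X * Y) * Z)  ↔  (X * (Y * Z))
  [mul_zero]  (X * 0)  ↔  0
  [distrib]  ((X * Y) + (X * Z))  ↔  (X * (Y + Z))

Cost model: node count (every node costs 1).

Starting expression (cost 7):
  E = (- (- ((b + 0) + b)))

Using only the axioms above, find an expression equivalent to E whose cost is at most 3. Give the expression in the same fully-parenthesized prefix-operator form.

(b + b)   [cost 3]

step 1: neg_neg (→) rewrites (- (- ((b + 0) + b))) into ((b + 0) + b)
step 2: add_comm (→) rewrites ((b + 0) + b) into (b + (b + 0))
step 3: add_zero (→) rewrites (b + 0) into b, reaching cost 3 (bound 3)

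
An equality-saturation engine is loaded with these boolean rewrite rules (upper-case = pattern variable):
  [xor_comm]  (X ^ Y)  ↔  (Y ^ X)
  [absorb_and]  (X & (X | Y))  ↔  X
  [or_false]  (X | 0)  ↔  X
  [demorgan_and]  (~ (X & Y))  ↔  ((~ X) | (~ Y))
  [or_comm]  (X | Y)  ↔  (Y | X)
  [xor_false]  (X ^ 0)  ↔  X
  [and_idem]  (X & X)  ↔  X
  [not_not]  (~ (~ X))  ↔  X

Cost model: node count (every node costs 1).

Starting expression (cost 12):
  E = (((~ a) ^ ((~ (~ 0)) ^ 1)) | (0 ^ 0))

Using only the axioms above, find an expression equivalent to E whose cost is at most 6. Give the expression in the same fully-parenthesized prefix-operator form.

((~ a) ^ (0 ^ 1))   [cost 6]

(1) (0 ^ 0)  =[xor_false →]=  0    ⊢ (((~ a) ^ ((~ (~ 0)) ^ 1)) | 0)
(2) (((~ a) ^ ((~ (~ 0)) ^ 1)) | 0)  =[or_false →]=  ((~ a) ^ ((~ (~ 0)) ^ 1))
(3) (~ (~ 0))  =[not_not →]=  0    ⊢ cost 6, within 6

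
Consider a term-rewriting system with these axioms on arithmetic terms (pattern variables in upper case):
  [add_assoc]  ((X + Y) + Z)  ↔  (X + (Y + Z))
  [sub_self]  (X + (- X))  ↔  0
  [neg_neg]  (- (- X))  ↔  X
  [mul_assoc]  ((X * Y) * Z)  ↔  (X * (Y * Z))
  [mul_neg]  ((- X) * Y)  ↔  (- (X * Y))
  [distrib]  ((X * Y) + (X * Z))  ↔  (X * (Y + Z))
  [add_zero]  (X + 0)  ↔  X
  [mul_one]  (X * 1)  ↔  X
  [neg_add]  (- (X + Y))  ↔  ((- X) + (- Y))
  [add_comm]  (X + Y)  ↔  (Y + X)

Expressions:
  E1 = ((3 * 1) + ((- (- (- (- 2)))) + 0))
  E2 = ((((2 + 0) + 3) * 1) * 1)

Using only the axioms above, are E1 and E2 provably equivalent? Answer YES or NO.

1. [neg_neg →] (- (- (- 2)))  →  (- 2);  E1 = ((3 * 1) + ((- (- 2)) + 0))
2. [neg_neg →] (- (- 2))  →  2;  E1 = ((3 * 1) + (2 + 0))
3. [mul_one →] (3 * 1)  →  3;  E1 = (3 + (2 + 0))
4. [add_comm →] (3 + (2 + 0))  →  ((2 + 0) + 3)
5. [mul_one ←] ((2 + 0) + 3)  →  (((2 + 0) + 3) * 1)
6. [mul_one ←] (((2 + 0) + 3) * 1)  →  ((((2 + 0) + 3) * 1) * 1);  this is E2

YES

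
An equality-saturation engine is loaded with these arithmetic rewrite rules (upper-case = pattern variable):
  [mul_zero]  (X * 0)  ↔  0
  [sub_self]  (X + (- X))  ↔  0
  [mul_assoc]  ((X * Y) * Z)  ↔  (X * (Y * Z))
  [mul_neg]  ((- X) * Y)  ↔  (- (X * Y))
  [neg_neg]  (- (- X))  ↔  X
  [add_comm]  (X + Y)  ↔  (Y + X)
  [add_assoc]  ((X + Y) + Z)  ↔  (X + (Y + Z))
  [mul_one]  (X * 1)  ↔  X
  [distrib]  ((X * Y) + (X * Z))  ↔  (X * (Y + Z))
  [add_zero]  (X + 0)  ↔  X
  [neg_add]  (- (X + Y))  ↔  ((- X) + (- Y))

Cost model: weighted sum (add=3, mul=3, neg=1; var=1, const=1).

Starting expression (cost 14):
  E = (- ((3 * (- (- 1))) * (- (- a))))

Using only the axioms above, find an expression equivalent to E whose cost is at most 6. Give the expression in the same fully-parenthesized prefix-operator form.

step 1: neg_neg (→) rewrites (- (- 1)) into 1, now (- ((3 * 1) * (- (- a))))
step 2: mul_one (→) rewrites (3 * 1) into 3, now (- (3 * (- (- a))))
step 3: neg_neg (→) rewrites (- (- a)) into a, reaching cost 6 (bound 6)

(- (3 * a))   [cost 6]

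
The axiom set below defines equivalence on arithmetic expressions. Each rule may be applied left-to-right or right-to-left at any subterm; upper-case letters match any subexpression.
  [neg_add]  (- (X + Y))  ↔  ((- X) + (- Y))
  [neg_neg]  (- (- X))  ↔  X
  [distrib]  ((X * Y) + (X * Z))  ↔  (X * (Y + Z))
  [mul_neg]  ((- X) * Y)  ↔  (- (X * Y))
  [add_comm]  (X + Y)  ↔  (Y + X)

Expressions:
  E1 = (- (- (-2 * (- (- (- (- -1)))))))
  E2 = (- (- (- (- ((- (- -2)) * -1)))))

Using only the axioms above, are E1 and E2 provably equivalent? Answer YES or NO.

YES

step 1: neg_neg (→) rewrites (- (- (- (- -1)))) into (- (- -1)), now (- (- (-2 * (- (- -1)))))
step 2: neg_neg (→) rewrites (- (- -1)) into -1, now (- (- (-2 * -1)))
step 3: neg_neg (→) rewrites (- (- (-2 * -1))) into (-2 * -1)
step 4: neg_neg (←) rewrites -2 into (- (- -2)), now ((- (- -2)) * -1)
step 5: neg_neg (←) rewrites ((- (- -2)) * -1) into (- (- ((- (- -2)) * -1)))
step 6: neg_neg (←) rewrites ((- (- -2)) * -1) into (- (- ((- (- -2)) * -1))), which is E2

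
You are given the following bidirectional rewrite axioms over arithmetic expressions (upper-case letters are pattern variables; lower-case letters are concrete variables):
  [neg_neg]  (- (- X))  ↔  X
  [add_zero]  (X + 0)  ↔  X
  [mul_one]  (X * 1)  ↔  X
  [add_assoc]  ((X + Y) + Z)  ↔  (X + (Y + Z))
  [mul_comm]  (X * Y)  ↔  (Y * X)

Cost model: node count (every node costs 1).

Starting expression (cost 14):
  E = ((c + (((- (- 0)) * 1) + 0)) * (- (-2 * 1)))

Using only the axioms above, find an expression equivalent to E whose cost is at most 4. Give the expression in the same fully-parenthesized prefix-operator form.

(c * (- -2))   [cost 4]

step 1: add_zero (→) rewrites (((- (- 0)) * 1) + 0) into ((- (- 0)) * 1), now ((c + ((- (- 0)) * 1)) * (- (-2 * 1)))
step 2: mul_one (→) rewrites ((- (- 0)) * 1) into (- (- 0)), now ((c + (- (- 0))) * (- (-2 * 1)))
step 3: neg_neg (→) rewrites (- (- 0)) into 0, now ((c + 0) * (- (-2 * 1)))
step 4: add_zero (→) rewrites (c + 0) into c, now (c * (- (-2 * 1)))
step 5: mul_one (→) rewrites (-2 * 1) into -2, reaching cost 4 (bound 4)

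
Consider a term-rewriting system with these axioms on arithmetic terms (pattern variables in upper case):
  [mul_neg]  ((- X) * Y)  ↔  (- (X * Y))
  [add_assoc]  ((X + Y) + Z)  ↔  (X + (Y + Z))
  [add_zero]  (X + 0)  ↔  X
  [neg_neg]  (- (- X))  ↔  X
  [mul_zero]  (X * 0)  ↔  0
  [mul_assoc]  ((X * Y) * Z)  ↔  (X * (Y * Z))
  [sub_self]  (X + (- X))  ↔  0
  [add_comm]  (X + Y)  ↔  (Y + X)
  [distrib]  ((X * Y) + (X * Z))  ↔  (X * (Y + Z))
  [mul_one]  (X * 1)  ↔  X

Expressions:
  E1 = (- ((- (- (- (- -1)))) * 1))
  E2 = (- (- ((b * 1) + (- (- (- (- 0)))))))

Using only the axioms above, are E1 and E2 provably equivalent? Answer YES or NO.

NO

All listed rules preserve value, hence provable equivalence implies equal values everywhere; look for a separating assignment.
b=0 gives E1 ↦ 1, E2 ↦ 0; values differ ⇒ not provably equivalent.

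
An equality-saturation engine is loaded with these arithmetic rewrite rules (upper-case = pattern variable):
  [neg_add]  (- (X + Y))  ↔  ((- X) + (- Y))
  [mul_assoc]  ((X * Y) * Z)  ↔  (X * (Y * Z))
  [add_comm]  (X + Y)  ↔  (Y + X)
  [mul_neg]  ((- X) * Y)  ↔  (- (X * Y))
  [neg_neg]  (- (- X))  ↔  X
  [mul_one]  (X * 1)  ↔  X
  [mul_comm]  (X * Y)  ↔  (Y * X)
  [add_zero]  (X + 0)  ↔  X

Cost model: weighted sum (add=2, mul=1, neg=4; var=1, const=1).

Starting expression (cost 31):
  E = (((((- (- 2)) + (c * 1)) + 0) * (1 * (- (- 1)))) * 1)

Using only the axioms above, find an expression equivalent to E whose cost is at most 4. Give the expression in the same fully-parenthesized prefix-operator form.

(2 + c)   [cost 4]

(1) (- (- 2))  =[neg_neg →]=  2    ⊢ ((((2 + (c * 1)) + 0) * (1 * (- (- 1)))) * 1)
(2) (c * 1)  =[mul_one →]=  c    ⊢ ((((2 + c) + 0) * (1 * (- (- 1)))) * 1)
(3) (- (- 1))  =[neg_neg →]=  1    ⊢ ((((2 + c) + 0) * (1 * 1)) * 1)
(4) ((2 + c) + 0)  =[add_zero →]=  (2 + c)    ⊢ (((2 + c) * (1 * 1)) * 1)
(5) (1 * 1)  =[mul_one →]=  1    ⊢ (((2 + c) * 1) * 1)
(6) (((2 + c) * 1) * 1)  =[mul_assoc →]=  ((2 + c) * (1 * 1))
(7) (1 * 1)  =[mul_one →]=  1    ⊢ ((2 + c) * 1)
(8) ((2 + c) * 1)  =[mul_one →]=  (2 + c)    ⊢ cost 4, within 4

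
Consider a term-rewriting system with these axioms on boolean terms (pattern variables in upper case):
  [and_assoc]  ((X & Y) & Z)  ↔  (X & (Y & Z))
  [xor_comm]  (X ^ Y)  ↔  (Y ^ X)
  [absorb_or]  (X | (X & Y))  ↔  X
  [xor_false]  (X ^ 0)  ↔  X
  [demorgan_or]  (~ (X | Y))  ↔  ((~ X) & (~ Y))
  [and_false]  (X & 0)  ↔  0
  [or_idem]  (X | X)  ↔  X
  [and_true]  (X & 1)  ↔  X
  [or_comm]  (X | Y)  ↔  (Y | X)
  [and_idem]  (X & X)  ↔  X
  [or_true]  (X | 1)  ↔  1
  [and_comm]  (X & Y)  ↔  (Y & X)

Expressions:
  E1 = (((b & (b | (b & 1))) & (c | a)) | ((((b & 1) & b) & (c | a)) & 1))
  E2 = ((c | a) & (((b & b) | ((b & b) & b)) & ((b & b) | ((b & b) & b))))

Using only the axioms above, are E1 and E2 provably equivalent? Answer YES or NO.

YES

(1) (b & 1)  =[and_true →]=  b    ⊢ (((b & (b | (b & 1))) & (c | a)) | (((b & b) & (c | a)) & 1))
(2) (b | (b & 1))  =[absorb_or →]=  b    ⊢ (((b & b) & (c | a)) | (((b & b) & (c | a)) & 1))
(3) (((b & b) & (c | a)) | (((b & b) & (c | a)) & 1))  =[absorb_or →]=  ((b & b) & (c | a))
(4) (b & b)  =[absorb_or ←]=  ((b & b) | ((b & b) & b))    ⊢ (((b & b) | ((b & b) & b)) & (c | a))
(5) (((b & b) | ((b & b) & b)) & (c | a))  =[and_comm →]=  ((c | a) & ((b & b) | ((b & b) & b)))
(6) ((b & b) | ((b & b) & b))  =[and_idem ←]=  (((b & b) | ((b & b) & b)) & ((b & b) | ((b & b) & b)))    ⊢ E2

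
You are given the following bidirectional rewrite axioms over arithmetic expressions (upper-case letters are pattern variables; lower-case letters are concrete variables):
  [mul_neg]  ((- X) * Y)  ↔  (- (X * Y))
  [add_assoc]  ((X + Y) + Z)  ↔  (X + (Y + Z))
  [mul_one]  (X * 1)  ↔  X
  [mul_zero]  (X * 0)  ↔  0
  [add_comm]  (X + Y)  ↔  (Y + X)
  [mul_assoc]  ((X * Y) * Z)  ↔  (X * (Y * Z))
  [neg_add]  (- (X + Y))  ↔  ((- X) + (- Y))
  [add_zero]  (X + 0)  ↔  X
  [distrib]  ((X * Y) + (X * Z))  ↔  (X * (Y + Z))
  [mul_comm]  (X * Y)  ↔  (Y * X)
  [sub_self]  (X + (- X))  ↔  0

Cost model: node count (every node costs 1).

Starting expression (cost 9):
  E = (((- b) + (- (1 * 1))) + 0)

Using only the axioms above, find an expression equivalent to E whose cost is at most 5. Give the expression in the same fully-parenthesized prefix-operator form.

((- 1) + (- b))   [cost 5]

1. [mul_one →] (1 * 1)  →  1;  E = (((- b) + (- 1)) + 0)
2. [add_comm →] ((- b) + (- 1))  →  ((- 1) + (- b));  E = (((- 1) + (- b)) + 0)
3. [add_zero →] (((- 1) + (- b)) + 0)  →  ((- 1) + (- b));  cost 5 ≤ 5, done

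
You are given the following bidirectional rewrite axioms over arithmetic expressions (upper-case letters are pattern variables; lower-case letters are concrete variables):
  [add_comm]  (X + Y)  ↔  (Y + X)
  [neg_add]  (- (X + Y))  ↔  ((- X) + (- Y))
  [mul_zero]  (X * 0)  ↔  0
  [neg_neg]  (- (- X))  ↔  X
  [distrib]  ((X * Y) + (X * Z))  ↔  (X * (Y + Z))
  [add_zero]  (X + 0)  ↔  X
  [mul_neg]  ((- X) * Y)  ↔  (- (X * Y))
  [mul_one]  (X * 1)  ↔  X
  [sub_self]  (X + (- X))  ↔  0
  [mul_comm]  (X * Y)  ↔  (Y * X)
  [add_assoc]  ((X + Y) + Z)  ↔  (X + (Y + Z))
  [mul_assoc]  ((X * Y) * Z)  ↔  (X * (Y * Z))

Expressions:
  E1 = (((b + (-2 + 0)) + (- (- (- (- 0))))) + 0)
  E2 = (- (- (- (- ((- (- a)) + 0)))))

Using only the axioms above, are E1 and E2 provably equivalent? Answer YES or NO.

The axioms are sound identities: if E1 ↔* E2 then E1 and E2 evaluate identically under any assignment.
Under a=0, b=0: E1 evaluates to -2, E2 to 0. Distinct ⇒ no rewrite sequence connects them.

NO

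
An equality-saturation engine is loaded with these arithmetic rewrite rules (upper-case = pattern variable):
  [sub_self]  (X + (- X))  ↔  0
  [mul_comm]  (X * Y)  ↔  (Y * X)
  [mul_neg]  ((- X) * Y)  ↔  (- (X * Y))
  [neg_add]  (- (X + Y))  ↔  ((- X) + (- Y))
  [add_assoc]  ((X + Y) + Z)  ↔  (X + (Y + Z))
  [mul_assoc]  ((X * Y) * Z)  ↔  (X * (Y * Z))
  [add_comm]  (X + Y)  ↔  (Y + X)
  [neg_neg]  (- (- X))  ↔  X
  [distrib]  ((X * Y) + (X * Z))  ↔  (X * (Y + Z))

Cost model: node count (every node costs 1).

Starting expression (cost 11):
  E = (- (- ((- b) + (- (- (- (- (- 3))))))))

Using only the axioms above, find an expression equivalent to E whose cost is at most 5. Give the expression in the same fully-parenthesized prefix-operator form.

((- b) + (- 3))   [cost 5]

(1) (- (- (- 3)))  =[neg_neg →]=  (- 3)    ⊢ (- (- ((- b) + (- (- (- 3))))))
(2) (- (- (- 3)))  =[neg_neg →]=  (- 3)    ⊢ (- (- ((- b) + (- 3))))
(3) (- (- ((- b) + (- 3))))  =[neg_neg →]=  ((- b) + (- 3))    ⊢ cost 5, within 5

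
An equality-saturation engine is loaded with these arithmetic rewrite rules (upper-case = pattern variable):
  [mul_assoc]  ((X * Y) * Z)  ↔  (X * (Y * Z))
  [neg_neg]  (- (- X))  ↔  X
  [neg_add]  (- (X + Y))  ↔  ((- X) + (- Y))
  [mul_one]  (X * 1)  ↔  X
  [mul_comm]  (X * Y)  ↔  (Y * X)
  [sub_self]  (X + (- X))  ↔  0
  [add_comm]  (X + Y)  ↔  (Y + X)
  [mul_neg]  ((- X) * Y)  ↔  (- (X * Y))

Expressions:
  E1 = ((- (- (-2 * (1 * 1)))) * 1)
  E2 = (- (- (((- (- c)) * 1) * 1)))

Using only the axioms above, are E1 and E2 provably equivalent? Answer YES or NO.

All listed rules preserve value, hence provable equivalence implies equal values everywhere; look for a separating assignment.
c=0 gives E1 ↦ -2, E2 ↦ 0; values differ ⇒ not provably equivalent.

NO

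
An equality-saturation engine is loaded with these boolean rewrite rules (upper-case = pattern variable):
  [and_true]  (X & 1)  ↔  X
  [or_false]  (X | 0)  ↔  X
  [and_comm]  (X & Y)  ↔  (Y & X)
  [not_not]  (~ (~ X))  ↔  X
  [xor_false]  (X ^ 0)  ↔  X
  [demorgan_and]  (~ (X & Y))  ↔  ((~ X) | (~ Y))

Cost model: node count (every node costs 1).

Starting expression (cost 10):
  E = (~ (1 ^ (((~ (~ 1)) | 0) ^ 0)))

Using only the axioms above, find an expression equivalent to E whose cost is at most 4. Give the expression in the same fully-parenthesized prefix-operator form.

(1) ((~ (~ 1)) | 0)  =[or_false →]=  (~ (~ 1))    ⊢ (~ (1 ^ ((~ (~ 1)) ^ 0)))
(2) ((~ (~ 1)) ^ 0)  =[xor_false →]=  (~ (~ 1))    ⊢ (~ (1 ^ (~ (~ 1))))
(3) (~ (~ 1))  =[not_not →]=  1    ⊢ cost 4, within 4

(~ (1 ^ 1))   [cost 4]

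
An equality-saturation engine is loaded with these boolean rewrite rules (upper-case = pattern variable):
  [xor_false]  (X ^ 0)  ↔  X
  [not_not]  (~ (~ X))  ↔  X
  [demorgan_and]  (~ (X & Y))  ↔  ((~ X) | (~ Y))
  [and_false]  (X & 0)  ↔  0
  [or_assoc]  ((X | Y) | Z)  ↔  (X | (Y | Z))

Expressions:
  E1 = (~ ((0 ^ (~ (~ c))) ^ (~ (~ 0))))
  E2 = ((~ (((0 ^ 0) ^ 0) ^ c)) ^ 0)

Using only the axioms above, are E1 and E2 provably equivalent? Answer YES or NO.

1. [not_not →] (~ (~ c))  →  c;  E1 = (~ ((0 ^ c) ^ (~ (~ 0))))
2. [not_not →] (~ (~ 0))  →  0;  E1 = (~ ((0 ^ c) ^ 0))
3. [xor_false →] ((0 ^ c) ^ 0)  →  (0 ^ c);  E1 = (~ (0 ^ c))
4. [xor_false ←] 0  →  (0 ^ 0);  E1 = (~ ((0 ^ 0) ^ c))
5. [xor_false ←] (0 ^ 0)  →  ((0 ^ 0) ^ 0);  E1 = (~ (((0 ^ 0) ^ 0) ^ c))
6. [xor_false ←] (~ (((0 ^ 0) ^ 0) ^ c))  →  ((~ (((0 ^ 0) ^ 0) ^ c)) ^ 0);  this is E2

YES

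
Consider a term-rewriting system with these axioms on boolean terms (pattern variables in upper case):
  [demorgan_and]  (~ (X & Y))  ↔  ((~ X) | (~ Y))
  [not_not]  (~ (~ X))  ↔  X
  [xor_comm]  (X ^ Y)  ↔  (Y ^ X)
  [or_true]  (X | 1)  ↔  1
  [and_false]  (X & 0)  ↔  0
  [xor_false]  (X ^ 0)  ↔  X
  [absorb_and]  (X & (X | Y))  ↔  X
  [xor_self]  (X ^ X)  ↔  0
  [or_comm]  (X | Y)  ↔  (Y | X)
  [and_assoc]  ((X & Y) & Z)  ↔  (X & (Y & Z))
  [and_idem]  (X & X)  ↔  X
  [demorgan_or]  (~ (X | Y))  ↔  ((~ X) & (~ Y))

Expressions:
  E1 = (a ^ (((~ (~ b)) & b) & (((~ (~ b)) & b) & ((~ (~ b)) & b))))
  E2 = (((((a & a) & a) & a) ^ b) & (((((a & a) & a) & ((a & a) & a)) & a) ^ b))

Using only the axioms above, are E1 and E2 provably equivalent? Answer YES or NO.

YES

1. [and_idem →] (((~ (~ b)) & b) & ((~ (~ b)) & b))  →  ((~ (~ b)) & b);  E1 = (a ^ (((~ (~ b)) & b) & ((~ (~ b)) & b)))
2. [and_idem →] (((~ (~ b)) & b) & ((~ (~ b)) & b))  →  ((~ (~ b)) & b);  E1 = (a ^ ((~ (~ b)) & b))
3. [not_not →] (~ (~ b))  →  b;  E1 = (a ^ (b & b))
4. [and_idem →] (b & b)  →  b;  E1 = (a ^ b)
5. [and_idem ←] a  →  (a & a);  E1 = ((a & a) ^ b)
6. [and_idem ←] (a & a)  →  ((a & a) & (a & a));  E1 = (((a & a) & (a & a)) ^ b)
7. [and_assoc ←] ((a & a) & (a & a))  →  (((a & a) & a) & a);  E1 = ((((a & a) & a) & a) ^ b)
8. [and_idem ←] ((((a & a) & a) & a) ^ b)  →  (((((a & a) & a) & a) ^ b) & ((((a & a) & a) & a) ^ b))
9. [and_idem ←] ((a & a) & a)  →  (((a & a) & a) & ((a & a) & a));  this is E2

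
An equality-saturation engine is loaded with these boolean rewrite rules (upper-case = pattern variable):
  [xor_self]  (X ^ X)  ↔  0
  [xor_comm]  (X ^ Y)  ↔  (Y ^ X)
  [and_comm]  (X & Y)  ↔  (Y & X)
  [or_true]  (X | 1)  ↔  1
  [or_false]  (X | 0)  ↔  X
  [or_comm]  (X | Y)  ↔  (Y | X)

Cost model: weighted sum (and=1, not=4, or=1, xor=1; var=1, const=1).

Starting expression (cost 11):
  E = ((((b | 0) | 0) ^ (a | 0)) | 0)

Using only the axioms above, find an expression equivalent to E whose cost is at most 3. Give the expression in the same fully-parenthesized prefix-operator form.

step 1: or_false (→) rewrites ((b | 0) | 0) into (b | 0), now (((b | 0) ^ (a | 0)) | 0)
step 2: or_false (→) rewrites (b | 0) into b, now ((b ^ (a | 0)) | 0)
step 3: or_false (→) rewrites ((b ^ (a | 0)) | 0) into (b ^ (a | 0))
step 4: or_false (→) rewrites (a | 0) into a, reaching cost 3 (bound 3)

(b ^ a)   [cost 3]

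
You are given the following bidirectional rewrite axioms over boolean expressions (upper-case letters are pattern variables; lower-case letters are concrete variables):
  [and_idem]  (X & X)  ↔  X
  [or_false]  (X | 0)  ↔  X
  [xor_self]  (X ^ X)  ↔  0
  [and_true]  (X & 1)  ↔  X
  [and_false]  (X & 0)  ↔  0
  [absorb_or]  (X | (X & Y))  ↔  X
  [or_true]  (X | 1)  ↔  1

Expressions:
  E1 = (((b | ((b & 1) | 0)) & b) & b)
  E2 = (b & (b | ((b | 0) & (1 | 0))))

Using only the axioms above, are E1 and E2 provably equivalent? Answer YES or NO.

1. [or_false →] ((b & 1) | 0)  →  (b & 1);  E1 = (((b | (b & 1)) & b) & b)
2. [absorb_or →] (b | (b & 1))  →  b;  E1 = ((b & b) & b)
3. [and_idem →] (b & b)  →  b;  E1 = (b & b)
4. [absorb_or ←] b  →  (b | (b & 1));  E1 = (b & (b | (b & 1)))
5. [or_false ←] 1  →  (1 | 0);  E1 = (b & (b | (b & (1 | 0))))
6. [or_false ←] b  →  (b | 0);  this is E2

YES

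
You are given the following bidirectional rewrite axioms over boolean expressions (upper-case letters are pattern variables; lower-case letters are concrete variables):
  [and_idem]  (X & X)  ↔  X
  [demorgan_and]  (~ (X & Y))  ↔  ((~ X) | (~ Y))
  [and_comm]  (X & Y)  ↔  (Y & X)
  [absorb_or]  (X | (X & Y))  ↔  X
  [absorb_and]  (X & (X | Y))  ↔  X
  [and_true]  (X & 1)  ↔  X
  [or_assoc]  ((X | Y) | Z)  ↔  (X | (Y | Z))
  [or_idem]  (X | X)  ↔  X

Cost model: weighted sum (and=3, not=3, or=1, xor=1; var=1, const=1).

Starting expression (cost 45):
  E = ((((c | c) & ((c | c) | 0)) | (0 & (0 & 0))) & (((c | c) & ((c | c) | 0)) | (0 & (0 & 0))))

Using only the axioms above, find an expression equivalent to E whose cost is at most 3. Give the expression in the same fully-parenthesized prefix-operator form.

(1) ((((c | c) & ((c | c) | 0)) | (0 & (0 & 0))) & (((c | c) & ((c | c) | 0)) | (0 & (0 & 0))))  =[and_idem →]=  (((c | c) & ((c | c) | 0)) | (0 & (0 & 0)))
(2) (0 & 0)  =[and_idem →]=  0    ⊢ (((c | c) & ((c | c) | 0)) | (0 & 0))
(3) ((c | c) & ((c | c) | 0))  =[absorb_and →]=  (c | c)    ⊢ ((c | c) | (0 & 0))
(4) (0 & 0)  =[and_idem →]=  0    ⊢ ((c | c) | 0)
(5) (c | c)  =[or_idem →]=  c    ⊢ cost 3, within 3

(c | 0)   [cost 3]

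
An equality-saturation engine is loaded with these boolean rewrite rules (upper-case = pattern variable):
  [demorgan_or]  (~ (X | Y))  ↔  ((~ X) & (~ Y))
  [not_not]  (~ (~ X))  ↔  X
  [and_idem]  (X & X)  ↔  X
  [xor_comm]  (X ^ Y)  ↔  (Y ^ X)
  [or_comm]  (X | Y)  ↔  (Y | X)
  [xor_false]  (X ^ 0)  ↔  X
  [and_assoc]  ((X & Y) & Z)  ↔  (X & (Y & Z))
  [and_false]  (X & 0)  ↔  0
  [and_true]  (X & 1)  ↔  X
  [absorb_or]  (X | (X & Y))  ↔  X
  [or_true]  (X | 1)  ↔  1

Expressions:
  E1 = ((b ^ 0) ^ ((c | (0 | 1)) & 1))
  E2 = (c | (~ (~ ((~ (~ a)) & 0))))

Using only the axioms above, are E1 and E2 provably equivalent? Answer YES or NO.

NO

Every axiom is a valid identity, so a rewrite proof would force E1 and E2 to agree under every assignment.
At a=0, b=0, c=0: E1 = 1 but E2 = 0; they differ, so no derivation exists.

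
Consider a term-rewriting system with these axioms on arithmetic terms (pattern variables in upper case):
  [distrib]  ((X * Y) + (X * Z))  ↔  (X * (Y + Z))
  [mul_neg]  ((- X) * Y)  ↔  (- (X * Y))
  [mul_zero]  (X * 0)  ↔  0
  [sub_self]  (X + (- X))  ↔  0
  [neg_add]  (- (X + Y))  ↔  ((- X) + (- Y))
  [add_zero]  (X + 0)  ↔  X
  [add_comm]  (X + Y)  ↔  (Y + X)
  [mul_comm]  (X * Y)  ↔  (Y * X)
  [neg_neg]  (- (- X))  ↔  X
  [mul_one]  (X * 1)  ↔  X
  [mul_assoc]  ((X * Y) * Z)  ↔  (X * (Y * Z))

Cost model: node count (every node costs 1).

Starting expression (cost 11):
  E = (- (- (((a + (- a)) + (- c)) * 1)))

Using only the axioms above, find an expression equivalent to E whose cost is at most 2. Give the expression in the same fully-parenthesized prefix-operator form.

(- c)   [cost 2]

(1) (((a + (- a)) + (- c)) * 1)  =[mul_one →]=  ((a + (- a)) + (- c))    ⊢ (- (- ((a + (- a)) + (- c))))
(2) ((a + (- a)) + (- c))  =[add_comm →]=  ((- c) + (a + (- a)))    ⊢ (- (- ((- c) + (a + (- a)))))
(3) (a + (- a))  =[sub_self →]=  0    ⊢ (- (- ((- c) + 0)))
(4) ((- c) + 0)  =[add_zero →]=  (- c)    ⊢ (- (- (- c)))
(5) (- (- (- c)))  =[neg_neg →]=  (- c)    ⊢ cost 2, within 2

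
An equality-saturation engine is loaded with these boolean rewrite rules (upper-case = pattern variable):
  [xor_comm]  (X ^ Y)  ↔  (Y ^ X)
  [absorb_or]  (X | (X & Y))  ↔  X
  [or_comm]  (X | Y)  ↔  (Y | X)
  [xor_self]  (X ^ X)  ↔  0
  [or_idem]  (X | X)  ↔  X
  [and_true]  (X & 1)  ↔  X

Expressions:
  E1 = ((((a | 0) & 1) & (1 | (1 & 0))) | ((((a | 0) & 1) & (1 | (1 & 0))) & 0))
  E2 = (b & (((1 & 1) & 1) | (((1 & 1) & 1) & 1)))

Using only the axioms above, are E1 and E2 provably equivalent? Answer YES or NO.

All listed rules preserve value, hence provable equivalence implies equal values everywhere; look for a separating assignment.
a=0, b=1 gives E1 ↦ 0, E2 ↦ 1; values differ ⇒ not provably equivalent.

NO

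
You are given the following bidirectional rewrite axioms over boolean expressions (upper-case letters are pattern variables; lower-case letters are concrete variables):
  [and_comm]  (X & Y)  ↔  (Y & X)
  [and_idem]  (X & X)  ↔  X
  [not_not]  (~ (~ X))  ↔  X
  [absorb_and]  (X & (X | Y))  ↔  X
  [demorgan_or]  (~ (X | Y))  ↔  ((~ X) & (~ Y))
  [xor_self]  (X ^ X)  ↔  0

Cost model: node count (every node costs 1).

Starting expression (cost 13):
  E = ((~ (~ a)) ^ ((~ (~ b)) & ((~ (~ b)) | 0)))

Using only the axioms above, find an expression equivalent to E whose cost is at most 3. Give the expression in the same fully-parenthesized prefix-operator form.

(a ^ b)   [cost 3]

step 1: not_not (→) rewrites (~ (~ a)) into a, now (a ^ ((~ (~ b)) & ((~ (~ b)) | 0)))
step 2: absorb_and (→) rewrites ((~ (~ b)) & ((~ (~ b)) | 0)) into (~ (~ b)), now (a ^ (~ (~ b)))
step 3: not_not (→) rewrites (~ (~ b)) into b, reaching cost 3 (bound 3)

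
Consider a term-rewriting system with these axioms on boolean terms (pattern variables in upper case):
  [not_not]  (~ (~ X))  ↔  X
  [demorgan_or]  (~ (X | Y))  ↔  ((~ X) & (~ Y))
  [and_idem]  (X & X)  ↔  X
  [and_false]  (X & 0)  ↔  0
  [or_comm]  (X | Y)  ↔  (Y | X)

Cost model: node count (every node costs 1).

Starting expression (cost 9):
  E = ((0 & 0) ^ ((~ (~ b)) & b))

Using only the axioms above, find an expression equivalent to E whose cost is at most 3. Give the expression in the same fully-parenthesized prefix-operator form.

(1) (0 & 0)  =[and_false →]=  0    ⊢ (0 ^ ((~ (~ b)) & b))
(2) (~ (~ b))  =[not_not →]=  b    ⊢ (0 ^ (b & b))
(3) (b & b)  =[and_idem →]=  b    ⊢ cost 3, within 3

(0 ^ b)   [cost 3]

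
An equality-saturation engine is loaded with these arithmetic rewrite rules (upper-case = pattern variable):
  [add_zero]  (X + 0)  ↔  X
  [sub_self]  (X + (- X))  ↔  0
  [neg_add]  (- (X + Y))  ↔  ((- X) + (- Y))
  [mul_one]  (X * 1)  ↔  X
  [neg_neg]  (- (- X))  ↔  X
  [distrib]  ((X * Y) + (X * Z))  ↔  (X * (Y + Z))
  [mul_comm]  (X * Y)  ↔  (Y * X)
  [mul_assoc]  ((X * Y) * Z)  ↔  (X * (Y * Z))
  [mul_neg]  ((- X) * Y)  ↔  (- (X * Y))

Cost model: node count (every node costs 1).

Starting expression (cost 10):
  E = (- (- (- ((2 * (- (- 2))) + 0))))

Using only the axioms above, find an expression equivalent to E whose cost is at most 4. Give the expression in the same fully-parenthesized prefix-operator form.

(1) (- (- ((2 * (- (- 2))) + 0)))  =[neg_neg →]=  ((2 * (- (- 2))) + 0)    ⊢ (- ((2 * (- (- 2))) + 0))
(2) (- (- 2))  =[neg_neg →]=  2    ⊢ (- ((2 * 2) + 0))
(3) ((2 * 2) + 0)  =[add_zero →]=  (2 * 2)    ⊢ cost 4, within 4

(- (2 * 2))   [cost 4]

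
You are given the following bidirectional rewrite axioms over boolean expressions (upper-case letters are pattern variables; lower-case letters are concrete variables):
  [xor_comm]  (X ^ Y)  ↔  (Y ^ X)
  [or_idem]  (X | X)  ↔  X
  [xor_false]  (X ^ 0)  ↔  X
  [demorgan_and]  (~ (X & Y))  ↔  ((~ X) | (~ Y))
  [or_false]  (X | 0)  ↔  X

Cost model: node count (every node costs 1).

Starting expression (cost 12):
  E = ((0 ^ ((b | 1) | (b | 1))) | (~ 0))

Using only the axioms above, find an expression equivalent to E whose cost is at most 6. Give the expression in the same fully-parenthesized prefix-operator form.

((b | 1) | (~ 0))   [cost 6]

1. [or_idem →] ((b | 1) | (b | 1))  →  (b | 1);  E = ((0 ^ (b | 1)) | (~ 0))
2. [xor_comm →] (0 ^ (b | 1))  →  ((b | 1) ^ 0);  E = (((b | 1) ^ 0) | (~ 0))
3. [xor_false →] ((b | 1) ^ 0)  →  (b | 1);  cost 6 ≤ 6, done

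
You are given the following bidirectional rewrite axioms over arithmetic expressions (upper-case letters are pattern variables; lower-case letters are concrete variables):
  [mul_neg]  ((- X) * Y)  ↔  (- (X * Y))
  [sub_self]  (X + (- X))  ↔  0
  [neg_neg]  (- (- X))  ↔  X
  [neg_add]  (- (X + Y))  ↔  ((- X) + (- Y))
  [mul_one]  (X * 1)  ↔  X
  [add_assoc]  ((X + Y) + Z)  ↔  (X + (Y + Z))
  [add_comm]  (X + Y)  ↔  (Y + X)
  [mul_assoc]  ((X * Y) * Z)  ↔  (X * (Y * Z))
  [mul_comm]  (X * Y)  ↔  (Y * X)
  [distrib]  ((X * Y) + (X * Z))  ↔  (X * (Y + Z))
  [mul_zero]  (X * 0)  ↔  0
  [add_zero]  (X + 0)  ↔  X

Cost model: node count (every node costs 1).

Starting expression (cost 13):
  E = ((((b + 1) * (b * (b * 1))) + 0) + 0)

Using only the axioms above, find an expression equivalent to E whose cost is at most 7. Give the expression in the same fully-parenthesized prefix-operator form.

(1) ((((b + 1) * (b * (b * 1))) + 0) + 0)  =[add_zero →]=  (((b + 1) * (b * (b * 1))) + 0)
(2) (((b + 1) * (b * (b * 1))) + 0)  =[add_zero →]=  ((b + 1) * (b * (b * 1)))
(3) (b * 1)  =[mul_one →]=  b    ⊢ cost 7, within 7

((b + 1) * (b * b))   [cost 7]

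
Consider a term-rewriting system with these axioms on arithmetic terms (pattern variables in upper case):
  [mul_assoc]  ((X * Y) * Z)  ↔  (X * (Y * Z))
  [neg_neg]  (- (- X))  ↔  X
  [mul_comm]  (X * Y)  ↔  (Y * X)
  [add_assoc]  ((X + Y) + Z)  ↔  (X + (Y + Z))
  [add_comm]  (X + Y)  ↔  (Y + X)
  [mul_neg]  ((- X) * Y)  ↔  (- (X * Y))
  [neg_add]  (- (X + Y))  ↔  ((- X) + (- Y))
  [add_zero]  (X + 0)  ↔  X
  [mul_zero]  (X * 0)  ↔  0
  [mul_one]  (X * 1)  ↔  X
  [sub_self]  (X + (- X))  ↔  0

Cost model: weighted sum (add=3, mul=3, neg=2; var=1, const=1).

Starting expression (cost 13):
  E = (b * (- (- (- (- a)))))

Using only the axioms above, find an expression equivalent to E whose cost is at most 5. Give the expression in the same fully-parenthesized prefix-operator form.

(1) (- (- (- a)))  =[neg_neg →]=  (- a)    ⊢ (b * (- (- a)))
(2) (- (- a))  =[neg_neg →]=  a    ⊢ cost 5, within 5

(b * a)   [cost 5]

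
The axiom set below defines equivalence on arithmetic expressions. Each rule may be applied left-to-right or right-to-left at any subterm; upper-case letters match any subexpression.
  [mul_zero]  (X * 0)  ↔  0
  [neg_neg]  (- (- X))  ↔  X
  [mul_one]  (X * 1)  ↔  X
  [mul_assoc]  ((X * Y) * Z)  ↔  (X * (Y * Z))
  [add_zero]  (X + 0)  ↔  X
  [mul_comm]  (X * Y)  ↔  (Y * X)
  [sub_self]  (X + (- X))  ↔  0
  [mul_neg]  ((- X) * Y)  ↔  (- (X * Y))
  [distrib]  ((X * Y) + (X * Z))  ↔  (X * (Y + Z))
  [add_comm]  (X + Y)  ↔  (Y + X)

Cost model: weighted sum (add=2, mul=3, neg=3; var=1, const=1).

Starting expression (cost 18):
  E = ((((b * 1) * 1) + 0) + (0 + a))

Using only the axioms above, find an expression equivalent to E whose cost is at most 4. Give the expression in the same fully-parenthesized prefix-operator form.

step 1: mul_one (→) rewrites (b * 1) into b, now (((b * 1) + 0) + (0 + a))
step 2: add_comm (→) rewrites (0 + a) into (a + 0), now (((b * 1) + 0) + (a + 0))
step 3: add_zero (→) rewrites ((b * 1) + 0) into (b * 1), now ((b * 1) + (a + 0))
step 4: mul_one (→) rewrites (b * 1) into b, now (b + (a + 0))
step 5: add_zero (→) rewrites (a + 0) into a, reaching cost 4 (bound 4)

(b + a)   [cost 4]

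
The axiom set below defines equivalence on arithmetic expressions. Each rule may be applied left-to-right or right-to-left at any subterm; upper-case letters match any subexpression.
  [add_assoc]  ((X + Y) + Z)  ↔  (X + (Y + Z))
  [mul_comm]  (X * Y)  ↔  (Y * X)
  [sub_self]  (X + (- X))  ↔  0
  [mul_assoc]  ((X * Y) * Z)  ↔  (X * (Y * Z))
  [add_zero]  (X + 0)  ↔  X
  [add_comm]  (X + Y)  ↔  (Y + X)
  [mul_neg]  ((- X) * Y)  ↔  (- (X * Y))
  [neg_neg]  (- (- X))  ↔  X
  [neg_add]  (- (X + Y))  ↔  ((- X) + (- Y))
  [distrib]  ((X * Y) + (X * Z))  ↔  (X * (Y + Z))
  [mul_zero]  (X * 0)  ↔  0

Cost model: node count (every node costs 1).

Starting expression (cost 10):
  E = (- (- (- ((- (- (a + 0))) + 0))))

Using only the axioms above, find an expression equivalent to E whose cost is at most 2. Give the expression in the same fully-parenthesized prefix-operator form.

(1) (- (- ((- (- (a + 0))) + 0)))  =[neg_neg →]=  ((- (- (a + 0))) + 0)    ⊢ (- ((- (- (a + 0))) + 0))
(2) (a + 0)  =[add_zero →]=  a    ⊢ (- ((- (- a)) + 0))
(3) ((- (- a)) + 0)  =[add_zero →]=  (- (- a))    ⊢ (- (- (- a)))
(4) (- (- (- a)))  =[neg_neg →]=  (- a)    ⊢ cost 2, within 2

(- a)   [cost 2]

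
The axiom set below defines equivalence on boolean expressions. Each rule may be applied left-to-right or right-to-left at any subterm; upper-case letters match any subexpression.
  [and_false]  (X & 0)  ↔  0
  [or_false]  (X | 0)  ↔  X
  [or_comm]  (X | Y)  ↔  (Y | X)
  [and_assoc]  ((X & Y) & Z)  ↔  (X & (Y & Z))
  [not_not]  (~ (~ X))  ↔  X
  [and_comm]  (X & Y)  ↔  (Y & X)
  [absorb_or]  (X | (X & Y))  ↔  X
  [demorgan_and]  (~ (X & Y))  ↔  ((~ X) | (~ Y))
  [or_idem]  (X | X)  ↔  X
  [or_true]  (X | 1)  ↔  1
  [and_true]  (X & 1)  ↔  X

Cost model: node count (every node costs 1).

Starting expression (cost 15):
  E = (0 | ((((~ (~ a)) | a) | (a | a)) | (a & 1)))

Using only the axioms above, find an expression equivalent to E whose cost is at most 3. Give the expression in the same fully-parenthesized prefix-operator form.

(0 | a)   [cost 3]

step 1: not_not (→) rewrites (~ (~ a)) into a, now (0 | (((a | a) | (a | a)) | (a & 1)))
step 2: or_idem (→) rewrites ((a | a) | (a | a)) into (a | a), now (0 | ((a | a) | (a & 1)))
step 3: or_idem (→) rewrites (a | a) into a, now (0 | (a | (a & 1)))
step 4: absorb_or (→) rewrites (a | (a & 1)) into a, reaching cost 3 (bound 3)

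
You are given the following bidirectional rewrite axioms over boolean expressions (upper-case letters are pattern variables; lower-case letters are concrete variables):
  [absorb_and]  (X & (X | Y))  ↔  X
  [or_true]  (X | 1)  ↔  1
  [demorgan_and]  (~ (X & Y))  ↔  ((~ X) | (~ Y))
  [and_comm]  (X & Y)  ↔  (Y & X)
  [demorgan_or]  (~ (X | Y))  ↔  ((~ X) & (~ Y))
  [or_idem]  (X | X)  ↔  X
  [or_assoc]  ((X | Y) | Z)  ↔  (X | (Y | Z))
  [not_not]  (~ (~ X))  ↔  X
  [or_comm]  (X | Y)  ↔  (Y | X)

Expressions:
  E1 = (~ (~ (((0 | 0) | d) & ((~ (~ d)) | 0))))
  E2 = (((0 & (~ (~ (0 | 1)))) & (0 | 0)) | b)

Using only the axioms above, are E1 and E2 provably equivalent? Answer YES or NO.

The axioms are sound identities: if E1 ↔* E2 then E1 and E2 evaluate identically under any assignment.
Under b=0, d=1: E1 evaluates to 1, E2 to 0. Distinct ⇒ no rewrite sequence connects them.

NO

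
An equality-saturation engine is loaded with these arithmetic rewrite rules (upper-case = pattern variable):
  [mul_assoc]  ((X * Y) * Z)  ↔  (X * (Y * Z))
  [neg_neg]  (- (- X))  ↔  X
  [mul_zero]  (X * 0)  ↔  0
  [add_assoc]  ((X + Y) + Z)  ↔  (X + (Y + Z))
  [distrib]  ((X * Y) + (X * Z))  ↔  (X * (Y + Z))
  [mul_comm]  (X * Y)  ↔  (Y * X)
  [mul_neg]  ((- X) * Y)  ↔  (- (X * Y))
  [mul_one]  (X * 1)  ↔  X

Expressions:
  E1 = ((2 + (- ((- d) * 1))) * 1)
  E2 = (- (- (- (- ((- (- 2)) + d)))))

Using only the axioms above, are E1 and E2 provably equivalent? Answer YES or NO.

YES

1. [mul_one →] ((- d) * 1)  →  (- d);  E1 = ((2 + (- (- d))) * 1)
2. [neg_neg →] (- (- d))  →  d;  E1 = ((2 + d) * 1)
3. [mul_one →] ((2 + d) * 1)  →  (2 + d)
4. [neg_neg ←] (2 + d)  →  (- (- (2 + d)))
5. [neg_neg ←] (- (- (2 + d)))  →  (- (- (- (- (2 + d)))))
6. [neg_neg ←] 2  →  (- (- 2));  this is E2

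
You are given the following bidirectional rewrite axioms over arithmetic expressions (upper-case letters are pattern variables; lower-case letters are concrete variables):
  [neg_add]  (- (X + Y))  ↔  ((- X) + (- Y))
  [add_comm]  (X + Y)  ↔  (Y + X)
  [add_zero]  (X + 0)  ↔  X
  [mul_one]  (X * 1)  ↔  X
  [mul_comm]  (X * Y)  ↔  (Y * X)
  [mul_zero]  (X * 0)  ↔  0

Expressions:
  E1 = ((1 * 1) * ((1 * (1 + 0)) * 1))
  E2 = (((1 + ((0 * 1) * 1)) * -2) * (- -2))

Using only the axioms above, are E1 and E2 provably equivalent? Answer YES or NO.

NO

The axioms are sound identities: if E1 ↔* E2 then E1 and E2 evaluate identically under any assignment.
Under the empty assignment (no variables occur): E1 evaluates to 1, E2 to -4. Distinct ⇒ no rewrite sequence connects them.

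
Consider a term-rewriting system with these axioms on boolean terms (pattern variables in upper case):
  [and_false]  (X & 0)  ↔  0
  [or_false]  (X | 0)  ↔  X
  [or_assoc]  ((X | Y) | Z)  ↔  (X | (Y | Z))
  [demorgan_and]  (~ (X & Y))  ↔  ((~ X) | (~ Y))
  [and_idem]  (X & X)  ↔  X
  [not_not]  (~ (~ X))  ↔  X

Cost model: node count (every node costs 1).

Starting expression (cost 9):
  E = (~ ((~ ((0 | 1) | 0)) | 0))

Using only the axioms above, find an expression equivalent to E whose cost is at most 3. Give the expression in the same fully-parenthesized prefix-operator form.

(0 | 1)   [cost 3]

step 1: or_false (→) rewrites ((0 | 1) | 0) into (0 | 1), now (~ ((~ (0 | 1)) | 0))
step 2: or_false (→) rewrites ((~ (0 | 1)) | 0) into (~ (0 | 1)), now (~ (~ (0 | 1)))
step 3: not_not (→) rewrites (~ (~ (0 | 1))) into (0 | 1), reaching cost 3 (bound 3)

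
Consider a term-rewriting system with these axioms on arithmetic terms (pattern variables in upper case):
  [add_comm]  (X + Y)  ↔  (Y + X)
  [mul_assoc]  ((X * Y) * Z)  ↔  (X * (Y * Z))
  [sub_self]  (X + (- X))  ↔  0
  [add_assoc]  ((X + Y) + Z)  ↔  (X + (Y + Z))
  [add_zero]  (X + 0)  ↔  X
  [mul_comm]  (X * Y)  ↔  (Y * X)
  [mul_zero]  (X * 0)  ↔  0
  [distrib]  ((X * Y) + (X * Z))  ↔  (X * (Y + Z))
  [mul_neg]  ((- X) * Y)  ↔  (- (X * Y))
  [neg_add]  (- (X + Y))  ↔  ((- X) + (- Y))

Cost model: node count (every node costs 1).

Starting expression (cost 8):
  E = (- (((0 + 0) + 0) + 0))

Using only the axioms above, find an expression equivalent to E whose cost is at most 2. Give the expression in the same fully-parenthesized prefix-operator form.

1. [add_zero →] (((0 + 0) + 0) + 0)  →  ((0 + 0) + 0);  E = (- ((0 + 0) + 0))
2. [add_zero →] ((0 + 0) + 0)  →  (0 + 0);  E = (- (0 + 0))
3. [add_zero →] (0 + 0)  →  0;  cost 2 ≤ 2, done

(- 0)   [cost 2]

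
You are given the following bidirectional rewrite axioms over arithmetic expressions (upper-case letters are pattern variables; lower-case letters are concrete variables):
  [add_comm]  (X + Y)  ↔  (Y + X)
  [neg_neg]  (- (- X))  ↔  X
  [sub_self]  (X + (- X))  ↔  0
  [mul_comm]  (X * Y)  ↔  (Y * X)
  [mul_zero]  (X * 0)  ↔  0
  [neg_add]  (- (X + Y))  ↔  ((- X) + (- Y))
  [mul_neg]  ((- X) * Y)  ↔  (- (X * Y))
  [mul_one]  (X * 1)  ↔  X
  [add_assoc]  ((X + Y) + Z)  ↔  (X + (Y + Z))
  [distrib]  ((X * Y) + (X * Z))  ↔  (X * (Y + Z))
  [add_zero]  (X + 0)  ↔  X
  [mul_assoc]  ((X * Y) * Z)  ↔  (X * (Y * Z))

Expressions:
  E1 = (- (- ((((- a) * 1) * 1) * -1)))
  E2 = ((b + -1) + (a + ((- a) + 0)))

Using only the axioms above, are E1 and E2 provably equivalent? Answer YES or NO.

NO

All listed rules preserve value, hence provable equivalence implies equal values everywhere; look for a separating assignment.
a=0, b=0 gives E1 ↦ 0, E2 ↦ -1; values differ ⇒ not provably equivalent.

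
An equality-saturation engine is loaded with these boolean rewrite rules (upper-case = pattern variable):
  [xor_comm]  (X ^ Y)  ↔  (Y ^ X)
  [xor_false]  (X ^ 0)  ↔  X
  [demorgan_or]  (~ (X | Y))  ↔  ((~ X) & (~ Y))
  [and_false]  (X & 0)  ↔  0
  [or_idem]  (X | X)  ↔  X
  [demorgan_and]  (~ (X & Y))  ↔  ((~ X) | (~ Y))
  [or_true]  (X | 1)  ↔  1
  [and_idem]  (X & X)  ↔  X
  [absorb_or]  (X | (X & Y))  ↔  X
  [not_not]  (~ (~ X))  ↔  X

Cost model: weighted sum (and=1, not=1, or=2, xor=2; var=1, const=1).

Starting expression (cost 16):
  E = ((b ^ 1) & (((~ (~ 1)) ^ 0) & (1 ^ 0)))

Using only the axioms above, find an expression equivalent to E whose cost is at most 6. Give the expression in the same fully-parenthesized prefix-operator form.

((b ^ 1) & 1)   [cost 6]

1. [not_not →] (~ (~ 1))  →  1;  E = ((b ^ 1) & ((1 ^ 0) & (1 ^ 0)))
2. [and_idem →] ((1 ^ 0) & (1 ^ 0))  →  (1 ^ 0);  E = ((b ^ 1) & (1 ^ 0))
3. [xor_false →] (1 ^ 0)  →  1;  cost 6 ≤ 6, done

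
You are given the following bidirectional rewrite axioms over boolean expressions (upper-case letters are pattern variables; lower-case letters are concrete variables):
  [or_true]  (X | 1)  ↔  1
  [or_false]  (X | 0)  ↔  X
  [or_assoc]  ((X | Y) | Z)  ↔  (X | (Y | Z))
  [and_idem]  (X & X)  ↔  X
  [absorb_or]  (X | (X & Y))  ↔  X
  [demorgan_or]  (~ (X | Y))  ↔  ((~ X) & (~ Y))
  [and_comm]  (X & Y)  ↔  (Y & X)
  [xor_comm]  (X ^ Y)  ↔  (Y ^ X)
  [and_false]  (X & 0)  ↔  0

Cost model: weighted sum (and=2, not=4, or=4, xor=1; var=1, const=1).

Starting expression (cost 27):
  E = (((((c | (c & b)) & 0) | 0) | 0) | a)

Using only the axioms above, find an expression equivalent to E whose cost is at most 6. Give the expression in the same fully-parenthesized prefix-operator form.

step 1: absorb_or (→) rewrites (c | (c & b)) into c, now ((((c & 0) | 0) | 0) | a)
step 2: and_false (→) rewrites (c & 0) into 0, now (((0 | 0) | 0) | a)
step 3: or_false (→) rewrites (0 | 0) into 0, now ((0 | 0) | a)
step 4: or_false (→) rewrites (0 | 0) into 0, reaching cost 6 (bound 6)

(0 | a)   [cost 6]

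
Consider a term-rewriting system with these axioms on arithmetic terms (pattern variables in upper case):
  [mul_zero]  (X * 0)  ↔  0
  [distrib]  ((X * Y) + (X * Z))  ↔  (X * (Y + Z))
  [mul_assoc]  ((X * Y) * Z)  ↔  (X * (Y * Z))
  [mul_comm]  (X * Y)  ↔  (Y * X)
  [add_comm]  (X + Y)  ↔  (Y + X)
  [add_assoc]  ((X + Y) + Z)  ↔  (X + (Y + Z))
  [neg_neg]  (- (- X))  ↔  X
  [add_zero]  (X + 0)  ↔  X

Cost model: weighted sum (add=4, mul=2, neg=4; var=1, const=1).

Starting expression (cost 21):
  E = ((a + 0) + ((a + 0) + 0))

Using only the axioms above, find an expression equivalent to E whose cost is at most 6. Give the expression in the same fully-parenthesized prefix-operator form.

(a + a)   [cost 6]

(1) (a + 0)  =[add_zero →]=  a    ⊢ ((a + 0) + (a + 0))
(2) (a + 0)  =[add_zero →]=  a    ⊢ (a + (a + 0))
(3) (a + 0)  =[add_zero →]=  a    ⊢ cost 6, within 6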